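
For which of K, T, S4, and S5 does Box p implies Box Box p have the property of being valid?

S4-tableau for the negation not (Box p implies Box Box p):
1. not (Box p implies Box Box p), 0
2. Box p, 0
3. not Box Box p, 0
4. p, 0
5. not Box p, 1
6. p, 1
7. not p, 2
8. p, 2
Accessibility: 0R0, 0R1, 0R2, 1R1, 1R2, 2R2
Branch closes: p and not p both at 2.
Every branch closes (one shown): valid in S4, hence also in S5 (every theorem of S4 is a theorem of S5).
T-tableau for the negation not (Box p implies Box Box p):
1. not (Box p implies Box Box p), 0
2. Box p, 0
3. not Box Box p, 0
4. p, 0
5. not Box p, 1
6. p, 1
7. not p, 2
Accessibility: 0R0, 0R1, 1R1, 1R2, 2R2
Complete open branch: countermodel on a T-frame, so not valid in T, nor in K (the same frame is also a K-frame).

S4, S5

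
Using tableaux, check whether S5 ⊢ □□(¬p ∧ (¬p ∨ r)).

Invalid (countermodel exists)

Tableau for the negation ¬□□(¬p ∧ (¬p ∨ r)):
1. ¬□□(¬p ∧ (¬p ∨ r)), 0
2. ¬□(¬p ∧ (¬p ∨ r)), 1
3. ¬(¬p ∧ (¬p ∨ r)), 2
4. ¬(¬p ∨ r), 2
5. p, 2
6. ¬r, 2
Accessibility: 0R0, 0R1, 0R2, 1R0, 1R1, 1R2, 2R0, 2R1, 2R2
The negation has an open branch (countermodel exists).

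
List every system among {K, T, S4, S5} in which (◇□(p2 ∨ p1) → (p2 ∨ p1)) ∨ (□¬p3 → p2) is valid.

S4-tableau for the negation ¬((◇□(p2 ∨ p1) → (p2 ∨ p1)) ∨ (□¬p3 → p2)):
1. ¬((◇□(p2 ∨ p1) → (p2 ∨ p1)) ∨ (□¬p3 → p2)), 0
2. ¬(◇□(p2 ∨ p1) → (p2 ∨ p1)), 0   [¬∨-rule on 1]
3. ¬(□¬p3 → p2), 0   [¬∨-rule on 1]
4. ◇□(p2 ∨ p1), 0   [¬→-rule on 2]
5. ¬(p2 ∨ p1), 0   [¬→-rule on 2]
6. □¬p3, 0   [¬→-rule on 3]
7. ¬p2, 0   [¬→-rule on 3]
8. ¬p1, 0   [¬∨-rule on 5]
9. ¬p3, 0   [□-rule on 6 via 0R0]
10. □(p2 ∨ p1), 1   [◇-rule on 4: fresh world 1, 0R1]
11. ¬p3, 1   [□-rule on 6 via 0R1]
12. p2 ∨ p1, 1   [□-rule on 10 via 1R1]
13. p1, 1   [∨-rule on 12 (branches; this branch)]
Accessibility: 0R0, 0R1, 1R1
Complete open branch: countermodel on an S4-frame, so not valid in S4, nor in K, T (the same frame is also a K-frame and a T-frame).
S5-tableau for the negation ¬((◇□(p2 ∨ p1) → (p2 ∨ p1)) ∨ (□¬p3 → p2)):
1. ¬((◇□(p2 ∨ p1) → (p2 ∨ p1)) ∨ (□¬p3 → p2)), 0
2. ¬(◇□(p2 ∨ p1) → (p2 ∨ p1)), 0   [¬∨-rule on 1]
3. ¬(□¬p3 → p2), 0   [¬∨-rule on 1]
4. ◇□(p2 ∨ p1), 0   [¬→-rule on 2]
5. ¬(p2 ∨ p1), 0   [¬→-rule on 2]
6. □¬p3, 0   [¬→-rule on 3]
7. ¬p2, 0   [¬→-rule on 3]
8. ¬p1, 0   [¬∨-rule on 5]
9. ¬p3, 0   [□-rule on 6 via 0R0]
10. □(p2 ∨ p1), 1   [◇-rule on 4: fresh world 1, 0R1]
11. ¬p3, 1   [□-rule on 6 via 0R1]
12. p2 ∨ p1, 0   [□-rule on 10 via 1R0]
13. p2 ∨ p1, 1   [□-rule on 10 via 1R1]
14. p1, 0   [∨-rule on 12 (branches; this branch)]
Accessibility: 0R0, 0R1, 1R0, 1R1
Branch closes: p1 and ¬p1 both at 0.
Every branch closes (one shown): valid in S5.

S5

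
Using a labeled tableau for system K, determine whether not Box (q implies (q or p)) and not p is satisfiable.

1. not Box (q implies (q or p)) and not p, w0
2. not Box (q implies (q or p)), w0   [and-rule on 1]
3. not p, w0   [and-rule on 1]
4. not (q implies (q or p)), w1   [neg-Box-rule on 2: fresh world w1, w0Rw1]
5. q, w1   [neg-implies-rule on 4]
6. not (q or p), w1   [neg-implies-rule on 4]
7. not q, w1   [neg-or-rule on 6]
8. not p, w1   [neg-or-rule on 6]
Accessibility: w0Rw1
Branch closes: q and not q both at w1.
Every branch closes; the branch above is one of them.

Unsatisfiable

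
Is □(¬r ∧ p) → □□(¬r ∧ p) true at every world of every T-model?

Tableau for the negation ¬(□(¬r ∧ p) → □□(¬r ∧ p)):
1. ¬(□(¬r ∧ p) → □□(¬r ∧ p)), u
2. □(¬r ∧ p), u   [¬→-rule on 1]
3. ¬□□(¬r ∧ p), u   [¬→-rule on 1]
4. ¬r ∧ p, u   [□-rule on 2 via uRu]
5. ¬r, u   [∧-rule on 4]
6. p, u   [∧-rule on 4]
7. ¬□(¬r ∧ p), v   [¬□-rule on 3: fresh world v, uRv]
8. ¬r ∧ p, v   [□-rule on 2 via uRv]
9. ¬r, v   [∧-rule on 8]
10. p, v   [∧-rule on 8]
11. ¬(¬r ∧ p), w   [¬□-rule on 7: fresh world w, vRw]
12. ¬p, w   [¬∧-rule on 11 (branches; this branch)]
Accessibility: uRu, uRv, vRv, vRw, wRw
The negation has an open branch (countermodel exists).

No, not valid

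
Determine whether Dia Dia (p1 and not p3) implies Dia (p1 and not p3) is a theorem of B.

Tableau for the negation not (Dia Dia (p1 and not p3) implies Dia (p1 and not p3)):
1. not (Dia Dia (p1 and not p3) implies Dia (p1 and not p3)), u
2. Dia Dia (p1 and not p3), u
3. not Dia (p1 and not p3), u
4. not (p1 and not p3), u
5. p3, u
6. Dia (p1 and not p3), v
7. not (p1 and not p3), v
8. p3, v
9. p1 and not p3, w
10. p1, w
11. not p3, w
Accessibility: uRu, uRv, vRu, vRv, vRw, wRv, wRw
The negation has an open branch (countermodel exists).

Invalid (countermodel exists)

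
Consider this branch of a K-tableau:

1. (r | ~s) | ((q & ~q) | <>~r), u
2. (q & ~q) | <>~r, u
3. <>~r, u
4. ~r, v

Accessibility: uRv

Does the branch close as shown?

Open

No world carries both an atom and its negation.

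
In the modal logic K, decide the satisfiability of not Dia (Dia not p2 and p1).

1. not Dia (Dia not p2 and p1), w0

Satisfiable (open branch found)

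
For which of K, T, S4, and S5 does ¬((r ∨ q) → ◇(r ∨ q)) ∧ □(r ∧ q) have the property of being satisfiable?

K

T-tableau for the formula:
1. ¬((r ∨ q) → ◇(r ∨ q)) ∧ □(r ∧ q), u
2. ¬((r ∨ q) → ◇(r ∨ q)), u
3. □(r ∧ q), u
4. r ∨ q, u
5. ¬◇(r ∨ q), u
6. r ∧ q, u
7. r, u
8. q, u
9. ¬(r ∨ q), u
10. ¬r, u
11. ¬q, u
Accessibility: uRu
Branch closes: r and ¬r both at u.
Every branch closes (one shown): unsatisfiable in T, hence also in S4, S5 (every S4/S5-frame is a T-frame).
K-tableau for the formula:
1. ¬((r ∨ q) → ◇(r ∨ q)) ∧ □(r ∧ q), u
2. ¬((r ∨ q) → ◇(r ∨ q)), u
3. □(r ∧ q), u
4. r ∨ q, u
5. ¬◇(r ∨ q), u
6. q, u
Complete open branch: satisfiable in K.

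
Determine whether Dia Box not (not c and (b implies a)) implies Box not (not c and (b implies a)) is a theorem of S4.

Invalid (countermodel exists)

Tableau for the negation not (Dia Box not (not c and (b implies a)) implies Box not (not c and (b implies a))):
1. not (Dia Box not (not c and (b implies a)) implies Box not (not c and (b implies a))), u
2. Dia Box not (not c and (b implies a)), u
3. not Box not (not c and (b implies a)), u
4. Box not (not c and (b implies a)), v
5. not (not c and (b implies a)), v
6. not (b implies a), v
7. b, v
8. not a, v
9. not c and (b implies a), w
10. not c, w
11. b implies a, w
12. a, w
Accessibility: uRu, uRv, uRw, vRv, wRw
The negation has an open branch (countermodel exists).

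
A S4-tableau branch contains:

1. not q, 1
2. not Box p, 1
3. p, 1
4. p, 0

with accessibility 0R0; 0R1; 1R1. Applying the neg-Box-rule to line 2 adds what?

a fresh world 2 with 1R2, and not p at 2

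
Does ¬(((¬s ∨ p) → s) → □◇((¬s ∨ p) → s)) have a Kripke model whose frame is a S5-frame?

1. ¬(((¬s ∨ p) → s) → □◇((¬s ∨ p) → s)), 0
2. (¬s ∨ p) → s, 0
3. ¬□◇((¬s ∨ p) → s), 0
4. ¬(¬s ∨ p), 0
5. s, 0
6. ¬p, 0
7. ¬◇((¬s ∨ p) → s), 1
8. ¬((¬s ∨ p) → s), 0
9. ¬s ∨ p, 0
10. ¬s, 0
Accessibility: 0R0, 0R1, 1R0, 1R1
Branch closes: s and ¬s both at 0.
All branches of the tableau close; one closing branch shown above.

Unsatisfiable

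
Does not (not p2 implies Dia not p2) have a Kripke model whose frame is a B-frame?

No, unsatisfiable

1. not (not p2 implies Dia not p2), 0
2. not p2, 0
3. not Dia not p2, 0
4. p2, 0
Accessibility: 0R0
Branch closes: p2 and not p2 both at 0.
(One branch shown.) All branches close.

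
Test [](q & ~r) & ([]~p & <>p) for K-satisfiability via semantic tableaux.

1. [](q & ~r) & ([]~p & <>p), u
2. [](q & ~r), u
3. []~p & <>p, u
4. []~p, u
5. <>p, u
6. p, v
7. q & ~r, v
8. q, v
9. ~r, v
10. ~p, v
Accessibility: uRv
Branch closes: p and ~p both at v.
Every branch closes; the branch above is one of them.

Unsatisfiable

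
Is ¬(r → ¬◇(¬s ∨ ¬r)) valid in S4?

Tableau for the negation r → ¬◇(¬s ∨ ¬r):
1. r → ¬◇(¬s ∨ ¬r), 0
2. ¬◇(¬s ∨ ¬r), 0   [→-rule on 1 (branches; this branch)]
3. ¬(¬s ∨ ¬r), 0   [¬◇-rule on 2 via 0R0]
4. s, 0   [¬∨-rule on 3]
5. r, 0   [¬∨-rule on 3]
Accessibility: 0R0
The negation has an open branch (countermodel exists).

Not valid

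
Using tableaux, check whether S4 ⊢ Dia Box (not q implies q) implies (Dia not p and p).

Tableau for the negation not (Dia Box (not q implies q) implies (Dia not p and p)):
1. not (Dia Box (not q implies q) implies (Dia not p and p)), 0
2. Dia Box (not q implies q), 0
3. not (Dia not p and p), 0
4. not p, 0
5. Box (not q implies q), 1
6. not q implies q, 1
7. q, 1
Accessibility: 0R0, 0R1, 1R1
The negation has an open branch (countermodel exists).

Not valid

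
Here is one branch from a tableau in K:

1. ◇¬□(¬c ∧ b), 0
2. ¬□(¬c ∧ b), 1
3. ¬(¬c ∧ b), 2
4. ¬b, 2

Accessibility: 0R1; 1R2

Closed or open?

Open

There is no literal clash: for every atom and world, at most one sign appears.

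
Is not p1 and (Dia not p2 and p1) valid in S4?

Not valid

Tableau for the negation not (not p1 and (Dia not p2 and p1)):
1. not (not p1 and (Dia not p2 and p1)), 0
2. not (Dia not p2 and p1), 0
3. not p1, 0
Accessibility: 0R0
The negation has an open branch (countermodel exists).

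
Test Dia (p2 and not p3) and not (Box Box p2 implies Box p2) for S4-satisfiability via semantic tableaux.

1. Dia (p2 and not p3) and not (Box Box p2 implies Box p2), 0
2. Dia (p2 and not p3), 0
3. not (Box Box p2 implies Box p2), 0
4. Box Box p2, 0
5. not Box p2, 0
6. Box p2, 0
7. p2, 0
8. p2 and not p3, 1
9. p2, 1
10. not p3, 1
11. Box p2, 1
12. not p2, 2
13. Box p2, 2
14. p2, 2
Accessibility: 0R0, 0R1, 0R2, 1R1, 2R2
Branch closes: p2 and not p2 both at 2.
(One branch shown.) All branches close.

No, unsatisfiable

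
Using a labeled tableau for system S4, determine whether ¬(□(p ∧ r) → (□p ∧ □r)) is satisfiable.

1. ¬(□(p ∧ r) → (□p ∧ □r)), w0
2. □(p ∧ r), w0   [¬→-rule on 1]
3. ¬(□p ∧ □r), w0   [¬→-rule on 1]
4. p ∧ r, w0   [□-rule on 2 via w0Rw0]
5. p, w0   [∧-rule on 4]
6. r, w0   [∧-rule on 4]
7. ¬□r, w0   [¬∧-rule on 3 (branches; this branch)]
8. ¬r, w1   [¬□-rule on 7: fresh world w1, w0Rw1]
9. p ∧ r, w1   [□-rule on 2 via w0Rw1]
10. p, w1   [∧-rule on 9]
11. r, w1   [∧-rule on 9]
Accessibility: w0Rw0, w0Rw1, w1Rw1
Branch closes: r and ¬r both at w1.
(One branch shown.) All branches close.

Unsatisfiable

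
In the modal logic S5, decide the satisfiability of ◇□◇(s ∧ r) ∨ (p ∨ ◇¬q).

1. ◇□◇(s ∧ r) ∨ (p ∨ ◇¬q), u
2. p ∨ ◇¬q, u   [∨-rule on 1 (branches; this branch)]
3. ◇¬q, u   [∨-rule on 2 (branches; this branch)]
4. ¬q, v   [◇-rule on 3: fresh world v, uRv]
Accessibility: uRu, uRv, vRu, vRv

Yes, satisfiable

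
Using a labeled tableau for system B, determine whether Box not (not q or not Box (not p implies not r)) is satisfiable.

Satisfiable

1. Box not (not q or not Box (not p implies not r)), 0
2. not (not q or not Box (not p implies not r)), 0   [Box-rule on 1 via 0R0]
3. q, 0   [neg-or-rule on 2]
4. Box (not p implies not r), 0   [neg-or-rule on 2]
5. not p implies not r, 0   [Box-rule on 4 via 0R0]
6. not r, 0   [implies-rule on 5 (branches; this branch)]
Accessibility: 0R0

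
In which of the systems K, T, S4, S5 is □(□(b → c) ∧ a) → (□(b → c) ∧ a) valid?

T-tableau for the negation ¬(□(□(b → c) ∧ a) → (□(b → c) ∧ a)):
1. ¬(□(□(b → c) ∧ a) → (□(b → c) ∧ a)), 0
2. □(□(b → c) ∧ a), 0   [¬→-rule on 1]
3. ¬(□(b → c) ∧ a), 0   [¬→-rule on 1]
4. □(b → c) ∧ a, 0   [□-rule on 2 via 0R0]
5. □(b → c), 0   [∧-rule on 4]
6. a, 0   [∧-rule on 4]
7. b → c, 0   [□-rule on 5 via 0R0]
8. ¬□(b → c), 0   [¬∧-rule on 3 (branches; this branch)]
9. c, 0   [→-rule on 7 (branches; this branch)]
10. ¬(b → c), 1   [¬□-rule on 8: fresh world 1, 0R1]
11. b, 1   [¬→-rule on 10]
12. ¬c, 1   [¬→-rule on 10]
13. □(b → c) ∧ a, 1   [□-rule on 2 via 0R1]
14. □(b → c), 1   [∧-rule on 13]
15. a, 1   [∧-rule on 13]
16. b → c, 1   [□-rule on 5 via 0R1]
17. c, 1   [→-rule on 16 (branches; this branch)]
Accessibility: 0R0, 0R1, 1R1
Branch closes: c and ¬c both at 1.
Every branch closes (one shown): valid in T, hence also in S4, S5 (every theorem of T is a theorem of S4 and S5).
K-tableau for the negation ¬(□(□(b → c) ∧ a) → (□(b → c) ∧ a)):
1. ¬(□(□(b → c) ∧ a) → (□(b → c) ∧ a)), 0
2. □(□(b → c) ∧ a), 0   [¬→-rule on 1]
3. ¬(□(b → c) ∧ a), 0   [¬→-rule on 1]
4. ¬a, 0   [¬∧-rule on 3 (branches; this branch)]
Complete open branch: countermodel on a K-frame, so not valid in K.

T, S4, S5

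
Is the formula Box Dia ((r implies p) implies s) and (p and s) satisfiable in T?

1. Box Dia ((r implies p) implies s) and (p and s), w0
2. Box Dia ((r implies p) implies s), w0
3. p and s, w0
4. p, w0
5. s, w0
6. Dia ((r implies p) implies s), w0
7. (r implies p) implies s, w1
8. Dia ((r implies p) implies s), w1
9. s, w1
10. (r implies p) implies s, w2
11. s, w2
Accessibility: w0Rw0, w0Rw1, w1Rw1, w1Rw2, w2Rw2

Satisfiable (open branch found)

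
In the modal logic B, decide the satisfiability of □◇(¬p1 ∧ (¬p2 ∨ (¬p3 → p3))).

Yes, satisfiable

1. □◇(¬p1 ∧ (¬p2 ∨ (¬p3 → p3))), u
2. ◇(¬p1 ∧ (¬p2 ∨ (¬p3 → p3))), u
3. ¬p1 ∧ (¬p2 ∨ (¬p3 → p3)), v
4. ¬p1, v
5. ¬p2 ∨ (¬p3 → p3), v
6. ◇(¬p1 ∧ (¬p2 ∨ (¬p3 → p3))), v
7. ¬p3 → p3, v
8. p3, v
9. ¬p1 ∧ (¬p2 ∨ (¬p3 → p3)), w
10. ¬p1, w
11. ¬p2 ∨ (¬p3 → p3), w
12. ¬p3 → p3, w
13. p3, w
Accessibility: uRu, uRv, vRu, vRv, vRw, wRv, wRw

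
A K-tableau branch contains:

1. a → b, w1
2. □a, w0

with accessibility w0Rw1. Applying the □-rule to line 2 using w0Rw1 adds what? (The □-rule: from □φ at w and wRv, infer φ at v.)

a, w1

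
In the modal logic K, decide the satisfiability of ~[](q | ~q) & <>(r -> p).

1. ~[](q | ~q) & <>(r -> p), 0
2. ~[](q | ~q), 0   [&-rule on 1]
3. <>(r -> p), 0   [&-rule on 1]
4. ~(q | ~q), 1   [~[]-rule on 2: fresh world 1, 0R1]
5. ~q, 1   [~|-rule on 4]
6. q, 1   [~|-rule on 4]
Accessibility: 0R1
Branch closes: q and ~q both at 1.
(One branch shown.) All branches close.

Unsatisfiable (every branch closes)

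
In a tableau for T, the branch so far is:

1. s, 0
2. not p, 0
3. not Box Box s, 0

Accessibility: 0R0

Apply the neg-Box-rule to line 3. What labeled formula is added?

a fresh world 1 with 0R1, and not Box s at 1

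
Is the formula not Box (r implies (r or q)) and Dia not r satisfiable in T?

1. not Box (r implies (r or q)) and Dia not r, 0
2. not Box (r implies (r or q)), 0   [and-rule on 1]
3. Dia not r, 0   [and-rule on 1]
4. not (r implies (r or q)), 1   [neg-Box-rule on 2: fresh world 1, 0R1]
5. r, 1   [neg-implies-rule on 4]
6. not (r or q), 1   [neg-implies-rule on 4]
7. not r, 1   [neg-or-rule on 6]
8. not q, 1   [neg-or-rule on 6]
Accessibility: 0R0, 0R1, 1R1
Branch closes: r and not r both at 1.
All branches of the tableau close; one closing branch shown above.

Unsatisfiable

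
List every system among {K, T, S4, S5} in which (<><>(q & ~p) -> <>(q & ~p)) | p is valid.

T-tableau for the negation ~((<><>(q & ~p) -> <>(q & ~p)) | p):
1. ~((<><>(q & ~p) -> <>(q & ~p)) | p), w0
2. ~(<><>(q & ~p) -> <>(q & ~p)), w0
3. ~p, w0
4. <><>(q & ~p), w0
5. ~<>(q & ~p), w0
6. ~(q & ~p), w0
7. ~q, w0
8. <>(q & ~p), w1
9. ~(q & ~p), w1
10. p, w1
11. q & ~p, w2
12. q, w2
13. ~p, w2
Accessibility: w0Rw0, w0Rw1, w1Rw1, w1Rw2, w2Rw2
Complete open branch: countermodel on a T-frame, so not valid in T, nor in K (the same frame is also a K-frame).
S4-tableau for the negation ~((<><>(q & ~p) -> <>(q & ~p)) | p):
1. ~((<><>(q & ~p) -> <>(q & ~p)) | p), w0
2. ~(<><>(q & ~p) -> <>(q & ~p)), w0
3. ~p, w0
4. <><>(q & ~p), w0
5. ~<>(q & ~p), w0
6. ~(q & ~p), w0
7. ~q, w0
8. <>(q & ~p), w1
9. ~(q & ~p), w1
10. p, w1
11. q & ~p, w2
12. q, w2
13. ~p, w2
14. ~(q & ~p), w2
15. p, w2
Accessibility: w0Rw0, w0Rw1, w0Rw2, w1Rw1, w1Rw2, w2Rw2
Branch closes: p and ~p both at w2.
Every branch closes (one shown): valid in S4, hence also in S5 (every theorem of S4 is a theorem of S5).

S4, S5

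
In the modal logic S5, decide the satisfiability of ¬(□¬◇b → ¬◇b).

Unsatisfiable

1. ¬(□¬◇b → ¬◇b), w0
2. □¬◇b, w0
3. ◇b, w0
4. ¬◇b, w0
5. ¬b, w0
6. b, w1
7. ¬◇b, w1
8. ¬b, w1
Accessibility: w0Rw0, w0Rw1, w1Rw0, w1Rw1
Branch closes: b and ¬b both at w1.
All branches of the tableau close; one closing branch shown above.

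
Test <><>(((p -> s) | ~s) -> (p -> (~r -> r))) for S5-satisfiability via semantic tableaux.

Yes, satisfiable

1. <><>(((p -> s) | ~s) -> (p -> (~r -> r))), w0
2. <>(((p -> s) | ~s) -> (p -> (~r -> r))), w1
3. ((p -> s) | ~s) -> (p -> (~r -> r)), w2
4. p -> (~r -> r), w2
5. ~r -> r, w2
6. r, w2
Accessibility: w0Rw0, w0Rw1, w0Rw2, w1Rw0, w1Rw1, w1Rw2, w2Rw0, w2Rw1, w2Rw2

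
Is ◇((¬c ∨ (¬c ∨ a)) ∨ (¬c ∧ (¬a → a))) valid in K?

Tableau for the negation ¬◇((¬c ∨ (¬c ∨ a)) ∨ (¬c ∧ (¬a → a))):
1. ¬◇((¬c ∨ (¬c ∨ a)) ∨ (¬c ∧ (¬a → a))), u
The negation has an open branch (countermodel exists).

No, not valid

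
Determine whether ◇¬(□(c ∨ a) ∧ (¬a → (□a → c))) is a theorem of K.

No, not valid

Tableau for the negation ¬◇¬(□(c ∨ a) ∧ (¬a → (□a → c))):
1. ¬◇¬(□(c ∨ a) ∧ (¬a → (□a → c))), w0
The negation has an open branch (countermodel exists).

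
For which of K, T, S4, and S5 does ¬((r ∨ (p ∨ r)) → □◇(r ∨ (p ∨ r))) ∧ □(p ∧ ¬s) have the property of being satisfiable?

K-tableau for the formula:
1. ¬((r ∨ (p ∨ r)) → □◇(r ∨ (p ∨ r))) ∧ □(p ∧ ¬s), 0
2. ¬((r ∨ (p ∨ r)) → □◇(r ∨ (p ∨ r))), 0
3. □(p ∧ ¬s), 0
4. r ∨ (p ∨ r), 0
5. ¬□◇(r ∨ (p ∨ r)), 0
6. p ∨ r, 0
7. r, 0
8. ¬◇(r ∨ (p ∨ r)), 1
9. p ∧ ¬s, 1
10. p, 1
11. ¬s, 1
Accessibility: 0R1
Complete open branch: satisfiable in K.
T-tableau for the formula:
1. ¬((r ∨ (p ∨ r)) → □◇(r ∨ (p ∨ r))) ∧ □(p ∧ ¬s), 0
2. ¬((r ∨ (p ∨ r)) → □◇(r ∨ (p ∨ r))), 0
3. □(p ∧ ¬s), 0
4. r ∨ (p ∨ r), 0
5. ¬□◇(r ∨ (p ∨ r)), 0
6. p ∧ ¬s, 0
7. p, 0
8. ¬s, 0
9. p ∨ r, 0
10. r, 0
11. ¬◇(r ∨ (p ∨ r)), 1
12. p ∧ ¬s, 1
13. p, 1
14. ¬s, 1
15. ¬(r ∨ (p ∨ r)), 1
16. ¬r, 1
17. ¬(p ∨ r), 1
18. ¬p, 1
Accessibility: 0R0, 0R1, 1R1
Branch closes: p and ¬p both at 1.
Every branch closes (one shown): unsatisfiable in T, hence also in S4, S5 (every S4/S5-frame is a T-frame).

K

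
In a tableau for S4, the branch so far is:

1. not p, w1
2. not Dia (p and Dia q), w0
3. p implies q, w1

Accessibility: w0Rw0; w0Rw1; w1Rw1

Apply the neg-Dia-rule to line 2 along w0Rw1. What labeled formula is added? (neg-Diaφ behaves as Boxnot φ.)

not (p and Dia q), w1

neg-Diaφ behaves as Boxnot φ: propagate the negated body to each accessible world.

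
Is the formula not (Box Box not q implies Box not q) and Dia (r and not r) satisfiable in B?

1. not (Box Box not q implies Box not q) and Dia (r and not r), 0
2. not (Box Box not q implies Box not q), 0
3. Dia (r and not r), 0
4. Box Box not q, 0
5. not Box not q, 0
6. Box not q, 0
7. not q, 0
8. r and not r, 1
9. r, 1
10. not r, 1
Accessibility: 0R0, 0R1, 1R0, 1R1
Branch closes: r and not r both at 1.
All branches of the tableau close; one closing branch shown above.

No, unsatisfiable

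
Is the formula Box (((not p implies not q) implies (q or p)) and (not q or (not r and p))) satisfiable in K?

1. Box (((not p implies not q) implies (q or p)) and (not q or (not r and p))), u

Satisfiable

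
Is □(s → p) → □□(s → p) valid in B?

Not valid

Tableau for the negation ¬(□(s → p) → □□(s → p)):
1. ¬(□(s → p) → □□(s → p)), 0
2. □(s → p), 0
3. ¬□□(s → p), 0
4. s → p, 0
5. p, 0
6. ¬□(s → p), 1
7. s → p, 1
8. p, 1
9. ¬(s → p), 2
10. s, 2
11. ¬p, 2
Accessibility: 0R0, 0R1, 1R0, 1R1, 1R2, 2R1, 2R2
The negation has an open branch (countermodel exists).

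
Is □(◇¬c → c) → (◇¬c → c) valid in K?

Tableau for the negation ¬(□(◇¬c → c) → (◇¬c → c)):
1. ¬(□(◇¬c → c) → (◇¬c → c)), 0
2. □(◇¬c → c), 0
3. ¬(◇¬c → c), 0
4. ◇¬c, 0
5. ¬c, 0
6. ¬c, 1
7. ◇¬c → c, 1
8. ¬◇¬c, 1
Accessibility: 0R1
The negation has an open branch (countermodel exists).

Invalid (countermodel exists)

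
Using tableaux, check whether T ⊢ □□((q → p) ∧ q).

No, not valid

Tableau for the negation ¬□□((q → p) ∧ q):
1. ¬□□((q → p) ∧ q), w0
2. ¬□((q → p) ∧ q), w1   [¬□-rule on 1: fresh world w1, w0Rw1]
3. ¬((q → p) ∧ q), w2   [¬□-rule on 2: fresh world w2, w1Rw2]
4. ¬q, w2   [¬∧-rule on 3 (branches; this branch)]
Accessibility: w0Rw0, w0Rw1, w1Rw1, w1Rw2, w2Rw2
The negation has an open branch (countermodel exists).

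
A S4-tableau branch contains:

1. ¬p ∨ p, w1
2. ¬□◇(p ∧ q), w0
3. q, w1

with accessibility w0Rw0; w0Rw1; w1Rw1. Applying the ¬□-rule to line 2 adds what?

a fresh world w2 with w0Rw2, and ¬◇(p ∧ q) at w2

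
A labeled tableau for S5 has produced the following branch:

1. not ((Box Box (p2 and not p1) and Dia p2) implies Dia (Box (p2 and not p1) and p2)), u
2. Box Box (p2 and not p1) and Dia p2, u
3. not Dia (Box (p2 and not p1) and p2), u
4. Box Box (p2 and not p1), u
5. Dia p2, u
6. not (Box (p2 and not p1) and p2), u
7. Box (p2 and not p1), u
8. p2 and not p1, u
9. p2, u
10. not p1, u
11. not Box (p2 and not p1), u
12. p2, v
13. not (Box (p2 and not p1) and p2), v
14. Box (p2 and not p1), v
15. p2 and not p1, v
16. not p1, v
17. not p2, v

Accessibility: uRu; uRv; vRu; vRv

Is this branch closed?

Both p2 and not p2 appear at v.

Yes, closed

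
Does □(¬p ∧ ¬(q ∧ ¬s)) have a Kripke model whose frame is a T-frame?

1. □(¬p ∧ ¬(q ∧ ¬s)), w0
2. ¬p ∧ ¬(q ∧ ¬s), w0
3. ¬p, w0
4. ¬(q ∧ ¬s), w0
5. s, w0
Accessibility: w0Rw0

Satisfiable (open branch found)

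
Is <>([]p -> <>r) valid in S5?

Tableau for the negation ~<>([]p -> <>r):
1. ~<>([]p -> <>r), 0
2. ~([]p -> <>r), 0
3. []p, 0
4. ~<>r, 0
5. p, 0
6. ~r, 0
Accessibility: 0R0
The negation has an open branch (countermodel exists).

No, not valid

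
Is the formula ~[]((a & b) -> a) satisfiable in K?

1. ~[]((a & b) -> a), w0
2. ~((a & b) -> a), w1   [~[]-rule on 1: fresh world w1, w0Rw1]
3. a & b, w1   [~->-rule on 2]
4. ~a, w1   [~->-rule on 2]
5. a, w1   [&-rule on 3]
6. b, w1   [&-rule on 3]
Accessibility: w0Rw1
Branch closes: a and ~a both at w1.
Every branch closes; the branch above is one of them.

Unsatisfiable (every branch closes)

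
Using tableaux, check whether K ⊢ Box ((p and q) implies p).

Valid in K

Tableau for the negation not Box ((p and q) implies p):
1. not Box ((p and q) implies p), 0
2. not ((p and q) implies p), 1
3. p and q, 1
4. not p, 1
5. p, 1
6. q, 1
Accessibility: 0R1
Branch closes: p and not p both at 1.
All branches of the negation close; one closing branch shown above.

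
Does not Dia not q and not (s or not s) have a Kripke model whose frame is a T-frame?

No, unsatisfiable

1. not Dia not q and not (s or not s), 0
2. not Dia not q, 0
3. not (s or not s), 0
4. not s, 0
5. s, 0
Accessibility: 0R0
Branch closes: s and not s both at 0.
(One branch shown.) All branches close.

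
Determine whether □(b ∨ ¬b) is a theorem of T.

Tableau for the negation ¬□(b ∨ ¬b):
1. ¬□(b ∨ ¬b), u
2. ¬(b ∨ ¬b), v
3. ¬b, v
4. b, v
Accessibility: uRu, uRv, vRv
Branch closes: b and ¬b both at v.
All branches of the negation close; one closing branch shown above.

Valid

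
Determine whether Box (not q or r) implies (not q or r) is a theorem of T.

Valid in T

Tableau for the negation not (Box (not q or r) implies (not q or r)):
1. not (Box (not q or r) implies (not q or r)), w0
2. Box (not q or r), w0
3. not (not q or r), w0
4. q, w0
5. not r, w0
6. not q or r, w0
7. r, w0
Accessibility: w0Rw0
Branch closes: r and not r both at w0.
Every branch of the negation's tableau closes; the branch above is one of them.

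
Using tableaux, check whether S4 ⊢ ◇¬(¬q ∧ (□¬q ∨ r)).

Invalid (countermodel exists)

Tableau for the negation ¬◇¬(¬q ∧ (□¬q ∨ r)):
1. ¬◇¬(¬q ∧ (□¬q ∨ r)), w0
2. ¬q ∧ (□¬q ∨ r), w0
3. ¬q, w0
4. □¬q ∨ r, w0
5. r, w0
Accessibility: w0Rw0
The negation has an open branch (countermodel exists).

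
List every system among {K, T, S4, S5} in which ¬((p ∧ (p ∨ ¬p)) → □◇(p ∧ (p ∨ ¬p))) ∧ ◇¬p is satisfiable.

K, T, S4

S5-tableau for the formula:
1. ¬((p ∧ (p ∨ ¬p)) → □◇(p ∧ (p ∨ ¬p))) ∧ ◇¬p, 0
2. ¬((p ∧ (p ∨ ¬p)) → □◇(p ∧ (p ∨ ¬p))), 0
3. ◇¬p, 0
4. p ∧ (p ∨ ¬p), 0
5. ¬□◇(p ∧ (p ∨ ¬p)), 0
6. p, 0
7. p ∨ ¬p, 0
8. ¬p, 1
9. ¬◇(p ∧ (p ∨ ¬p)), 2
10. ¬(p ∧ (p ∨ ¬p)), 0
11. ¬(p ∧ (p ∨ ¬p)), 1
12. ¬(p ∧ (p ∨ ¬p)), 2
13. ¬(p ∨ ¬p), 0
14. ¬p, 0
Accessibility: 0R0, 0R1, 0R2, 1R0, 1R1, 1R2, 2R0, 2R1, 2R2
Branch closes: p and ¬p both at 0.
Every branch closes (one shown): unsatisfiable in S5.
S4-tableau for the formula:
1. ¬((p ∧ (p ∨ ¬p)) → □◇(p ∧ (p ∨ ¬p))) ∧ ◇¬p, 0
2. ¬((p ∧ (p ∨ ¬p)) → □◇(p ∧ (p ∨ ¬p))), 0
3. ◇¬p, 0
4. p ∧ (p ∨ ¬p), 0
5. ¬□◇(p ∧ (p ∨ ¬p)), 0
6. p, 0
7. p ∨ ¬p, 0
8. ¬p, 1
9. ¬◇(p ∧ (p ∨ ¬p)), 2
10. ¬(p ∧ (p ∨ ¬p)), 2
11. ¬p, 2
Accessibility: 0R0, 0R1, 0R2, 1R1, 2R2
Complete open branch: satisfiable in S4, hence also in K, T (this S4-model is also a K-model and a T-model).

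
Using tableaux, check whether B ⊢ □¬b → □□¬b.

Tableau for the negation ¬(□¬b → □□¬b):
1. ¬(□¬b → □□¬b), 0
2. □¬b, 0
3. ¬□□¬b, 0
4. ¬b, 0
5. ¬□¬b, 1
6. ¬b, 1
7. b, 2
Accessibility: 0R0, 0R1, 1R0, 1R1, 1R2, 2R1, 2R2
The negation has an open branch (countermodel exists).

Not valid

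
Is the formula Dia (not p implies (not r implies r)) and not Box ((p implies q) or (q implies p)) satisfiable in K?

1. Dia (not p implies (not r implies r)) and not Box ((p implies q) or (q implies p)), 0
2. Dia (not p implies (not r implies r)), 0   [and-rule on 1]
3. not Box ((p implies q) or (q implies p)), 0   [and-rule on 1]
4. not p implies (not r implies r), 1   [Dia-rule on 2: fresh world 1, 0R1]
5. not r implies r, 1   [implies-rule on 4 (branches; this branch)]
6. r, 1   [implies-rule on 5 (branches; this branch)]
7. not ((p implies q) or (q implies p)), 2   [neg-Box-rule on 3: fresh world 2, 0R2]
8. not (p implies q), 2   [neg-or-rule on 7]
9. not (q implies p), 2   [neg-or-rule on 7]
10. p, 2   [neg-implies-rule on 8]
11. not q, 2   [neg-implies-rule on 8]
12. q, 2   [neg-implies-rule on 9]
13. not p, 2   [neg-implies-rule on 9]
Accessibility: 0R1, 0R2
Branch closes: q and not q both at 2.
All branches of the tableau close; one closing branch shown above.

No, unsatisfiable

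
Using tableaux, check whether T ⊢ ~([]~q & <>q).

Yes, valid

Tableau for the negation []~q & <>q:
1. []~q & <>q, w0
2. []~q, w0
3. <>q, w0
4. ~q, w0
5. q, w1
6. ~q, w1
Accessibility: w0Rw0, w0Rw1, w1Rw1
Branch closes: q and ~q both at w1.
Every branch of the negation's tableau closes; the branch above is one of them.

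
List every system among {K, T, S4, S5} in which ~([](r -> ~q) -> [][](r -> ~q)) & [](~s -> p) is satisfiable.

T-tableau for the formula:
1. ~([](r -> ~q) -> [][](r -> ~q)) & [](~s -> p), 0
2. ~([](r -> ~q) -> [][](r -> ~q)), 0
3. [](~s -> p), 0
4. [](r -> ~q), 0
5. ~[][](r -> ~q), 0
6. ~s -> p, 0
7. r -> ~q, 0
8. p, 0
9. ~q, 0
10. ~[](r -> ~q), 1
11. ~s -> p, 1
12. r -> ~q, 1
13. p, 1
14. ~q, 1
15. ~(r -> ~q), 2
16. r, 2
17. q, 2
Accessibility: 0R0, 0R1, 1R1, 1R2, 2R2
Complete open branch: satisfiable in T, hence also in K (this T-model is also a K-model).
S4-tableau for the formula:
1. ~([](r -> ~q) -> [][](r -> ~q)) & [](~s -> p), 0
2. ~([](r -> ~q) -> [][](r -> ~q)), 0
3. [](~s -> p), 0
4. [](r -> ~q), 0
5. ~[][](r -> ~q), 0
6. ~s -> p, 0
7. r -> ~q, 0
8. p, 0
9. ~q, 0
10. ~[](r -> ~q), 1
11. ~s -> p, 1
12. r -> ~q, 1
13. p, 1
14. ~q, 1
15. ~(r -> ~q), 2
16. r, 2
17. q, 2
18. ~s -> p, 2
19. r -> ~q, 2
20. p, 2
21. ~q, 2
Accessibility: 0R0, 0R1, 0R2, 1R1, 1R2, 2R2
Branch closes: q and ~q both at 2.
Every branch closes (one shown): unsatisfiable in S4, hence also in S5 (every S5-frame is an S4-frame).

K, T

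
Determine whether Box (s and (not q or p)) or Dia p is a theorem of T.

Not valid

Tableau for the negation not (Box (s and (not q or p)) or Dia p):
1. not (Box (s and (not q or p)) or Dia p), 0
2. not Box (s and (not q or p)), 0   [neg-or-rule on 1]
3. not Dia p, 0   [neg-or-rule on 1]
4. not p, 0   [neg-Dia-rule on 3 via 0R0]
5. not (s and (not q or p)), 1   [neg-Box-rule on 2: fresh world 1, 0R1]
6. not p, 1   [neg-Dia-rule on 3 via 0R1]
7. not (not q or p), 1   [neg-and-rule on 5 (branches; this branch)]
8. q, 1   [neg-or-rule on 7]
Accessibility: 0R0, 0R1, 1R1
The negation has an open branch (countermodel exists).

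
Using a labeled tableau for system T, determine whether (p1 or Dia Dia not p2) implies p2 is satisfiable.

Yes, satisfiable

1. (p1 or Dia Dia not p2) implies p2, w0
2. p2, w0
Accessibility: w0Rw0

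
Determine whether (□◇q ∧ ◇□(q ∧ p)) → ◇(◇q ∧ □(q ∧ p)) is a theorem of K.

Valid

Tableau for the negation ¬((□◇q ∧ ◇□(q ∧ p)) → ◇(◇q ∧ □(q ∧ p))):
1. ¬((□◇q ∧ ◇□(q ∧ p)) → ◇(◇q ∧ □(q ∧ p))), w0
2. □◇q ∧ ◇□(q ∧ p), w0
3. ¬◇(◇q ∧ □(q ∧ p)), w0
4. □◇q, w0
5. ◇□(q ∧ p), w0
6. □(q ∧ p), w1
7. ¬(◇q ∧ □(q ∧ p)), w1
8. ◇q, w1
9. ¬□(q ∧ p), w1
10. q, w2
11. q ∧ p, w2
12. p, w2
13. ¬(q ∧ p), w3
14. q ∧ p, w3
15. q, w3
16. p, w3
17. ¬p, w3
Accessibility: w0Rw1, w1Rw2, w1Rw3
Branch closes: p and ¬p both at w3.
All branches of the negation close; one closing branch shown above.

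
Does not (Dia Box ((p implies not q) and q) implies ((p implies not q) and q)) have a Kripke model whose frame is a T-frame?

Satisfiable (open branch found)

1. not (Dia Box ((p implies not q) and q) implies ((p implies not q) and q)), w0
2. Dia Box ((p implies not q) and q), w0   [neg-implies-rule on 1]
3. not ((p implies not q) and q), w0   [neg-implies-rule on 1]
4. not q, w0   [neg-and-rule on 3 (branches; this branch)]
5. Box ((p implies not q) and q), w1   [Dia-rule on 2: fresh world w1, w0Rw1]
6. (p implies not q) and q, w1   [Box-rule on 5 via w1Rw1]
7. p implies not q, w1   [and-rule on 6]
8. q, w1   [and-rule on 6]
9. not p, w1   [implies-rule on 7 (branches; this branch)]
Accessibility: w0Rw0, w0Rw1, w1Rw1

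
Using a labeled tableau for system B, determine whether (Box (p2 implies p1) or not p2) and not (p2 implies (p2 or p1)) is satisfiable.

Unsatisfiable (every branch closes)

1. (Box (p2 implies p1) or not p2) and not (p2 implies (p2 or p1)), w0
2. Box (p2 implies p1) or not p2, w0
3. not (p2 implies (p2 or p1)), w0
4. p2, w0
5. not (p2 or p1), w0
6. not p2, w0
7. not p1, w0
Accessibility: w0Rw0
Branch closes: p2 and not p2 both at w0.
Every branch closes; the branch above is one of them.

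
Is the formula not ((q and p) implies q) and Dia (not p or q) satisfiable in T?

1. not ((q and p) implies q) and Dia (not p or q), w0
2. not ((q and p) implies q), w0   [and-rule on 1]
3. Dia (not p or q), w0   [and-rule on 1]
4. q and p, w0   [neg-implies-rule on 2]
5. not q, w0   [neg-implies-rule on 2]
6. q, w0   [and-rule on 4]
7. p, w0   [and-rule on 4]
Accessibility: w0Rw0
Branch closes: q and not q both at w0.
Every branch closes; the branch above is one of them.

Unsatisfiable (every branch closes)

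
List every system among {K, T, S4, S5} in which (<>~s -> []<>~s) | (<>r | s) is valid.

S5-tableau for the negation ~((<>~s -> []<>~s) | (<>r | s)):
1. ~((<>~s -> []<>~s) | (<>r | s)), w0
2. ~(<>~s -> []<>~s), w0
3. ~(<>r | s), w0
4. <>~s, w0
5. ~[]<>~s, w0
6. ~<>r, w0
7. ~s, w0
8. ~r, w0
9. ~s, w1
10. ~r, w1
11. ~<>~s, w2
12. ~r, w2
13. s, w0
Accessibility: w0Rw0, w0Rw1, w0Rw2, w1Rw0, w1Rw1, w1Rw2, w2Rw0, w2Rw1, w2Rw2
Branch closes: s and ~s both at w0.
Every branch closes (one shown): valid in S5.
S4-tableau for the negation ~((<>~s -> []<>~s) | (<>r | s)):
1. ~((<>~s -> []<>~s) | (<>r | s)), w0
2. ~(<>~s -> []<>~s), w0
3. ~(<>r | s), w0
4. <>~s, w0
5. ~[]<>~s, w0
6. ~<>r, w0
7. ~s, w0
8. ~r, w0
9. ~s, w1
10. ~r, w1
11. ~<>~s, w2
12. ~r, w2
13. s, w2
Accessibility: w0Rw0, w0Rw1, w0Rw2, w1Rw1, w2Rw2
Complete open branch: countermodel on an S4-frame, so not valid in S4, nor in K, T (the same frame is also a K-frame and a T-frame).

S5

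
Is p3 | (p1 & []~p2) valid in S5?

Tableau for the negation ~(p3 | (p1 & []~p2)):
1. ~(p3 | (p1 & []~p2)), w0
2. ~p3, w0
3. ~(p1 & []~p2), w0
4. ~[]~p2, w0
5. p2, w1
Accessibility: w0Rw0, w0Rw1, w1Rw0, w1Rw1
The negation has an open branch (countermodel exists).

Invalid (countermodel exists)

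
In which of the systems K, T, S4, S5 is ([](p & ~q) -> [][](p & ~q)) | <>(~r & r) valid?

S4, S5

T-tableau for the negation ~(([](p & ~q) -> [][](p & ~q)) | <>(~r & r)):
1. ~(([](p & ~q) -> [][](p & ~q)) | <>(~r & r)), w0
2. ~([](p & ~q) -> [][](p & ~q)), w0
3. ~<>(~r & r), w0
4. [](p & ~q), w0
5. ~[][](p & ~q), w0
6. ~(~r & r), w0
7. p & ~q, w0
8. p, w0
9. ~q, w0
10. ~r, w0
11. ~[](p & ~q), w1
12. ~(~r & r), w1
13. p & ~q, w1
14. p, w1
15. ~q, w1
16. ~r, w1
17. ~(p & ~q), w2
18. q, w2
Accessibility: w0Rw0, w0Rw1, w1Rw1, w1Rw2, w2Rw2
Complete open branch: countermodel on a T-frame, so not valid in T, nor in K (the same frame is also a K-frame).
S4-tableau for the negation ~(([](p & ~q) -> [][](p & ~q)) | <>(~r & r)):
1. ~(([](p & ~q) -> [][](p & ~q)) | <>(~r & r)), w0
2. ~([](p & ~q) -> [][](p & ~q)), w0
3. ~<>(~r & r), w0
4. [](p & ~q), w0
5. ~[][](p & ~q), w0
6. ~(~r & r), w0
7. p & ~q, w0
8. p, w0
9. ~q, w0
10. ~r, w0
11. ~[](p & ~q), w1
12. ~(~r & r), w1
13. p & ~q, w1
14. p, w1
15. ~q, w1
16. ~r, w1
17. ~(p & ~q), w2
18. ~(~r & r), w2
19. p & ~q, w2
20. p, w2
21. ~q, w2
22. q, w2
Accessibility: w0Rw0, w0Rw1, w0Rw2, w1Rw1, w1Rw2, w2Rw2
Branch closes: q and ~q both at w2.
Every branch closes (one shown): valid in S4, hence also in S5 (every theorem of S4 is a theorem of S5).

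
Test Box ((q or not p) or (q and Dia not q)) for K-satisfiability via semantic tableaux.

1. Box ((q or not p) or (q and Dia not q)), w0

Yes, satisfiable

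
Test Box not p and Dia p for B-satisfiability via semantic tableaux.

1. Box not p and Dia p, w0
2. Box not p, w0   [and-rule on 1]
3. Dia p, w0   [and-rule on 1]
4. not p, w0   [Box-rule on 2 via w0Rw0]
5. p, w1   [Dia-rule on 3: fresh world w1, w0Rw1]
6. not p, w1   [Box-rule on 2 via w0Rw1]
Accessibility: w0Rw0, w0Rw1, w1Rw0, w1Rw1
Branch closes: p and not p both at w1.
All branches of the tableau close; one closing branch shown above.

Unsatisfiable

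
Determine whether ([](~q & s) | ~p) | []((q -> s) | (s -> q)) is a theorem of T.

Valid in T

Tableau for the negation ~(([](~q & s) | ~p) | []((q -> s) | (s -> q))):
1. ~(([](~q & s) | ~p) | []((q -> s) | (s -> q))), 0
2. ~([](~q & s) | ~p), 0   [~|-rule on 1]
3. ~[]((q -> s) | (s -> q)), 0   [~|-rule on 1]
4. ~[](~q & s), 0   [~|-rule on 2]
5. p, 0   [~|-rule on 2]
6. ~((q -> s) | (s -> q)), 1   [~[]-rule on 3: fresh world 1, 0R1]
7. ~(q -> s), 1   [~|-rule on 6]
8. ~(s -> q), 1   [~|-rule on 6]
9. q, 1   [~->-rule on 7]
10. ~s, 1   [~->-rule on 7]
11. s, 1   [~->-rule on 8]
12. ~q, 1   [~->-rule on 8]
Accessibility: 0R0, 0R1, 1R1
Branch closes: s and ~s both at 1.
All branches of the negation close; one closing branch shown above.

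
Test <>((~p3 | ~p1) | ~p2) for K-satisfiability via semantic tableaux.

Satisfiable (open branch found)

1. <>((~p3 | ~p1) | ~p2), w0
2. (~p3 | ~p1) | ~p2, w1   [<>-rule on 1: fresh world w1, w0Rw1]
3. ~p2, w1   [|-rule on 2 (branches; this branch)]
Accessibility: w0Rw1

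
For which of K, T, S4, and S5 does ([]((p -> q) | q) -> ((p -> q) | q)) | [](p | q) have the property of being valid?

T, S4, S5

K-tableau for the negation ~(([]((p -> q) | q) -> ((p -> q) | q)) | [](p | q)):
1. ~(([]((p -> q) | q) -> ((p -> q) | q)) | [](p | q)), w0
2. ~([]((p -> q) | q) -> ((p -> q) | q)), w0
3. ~[](p | q), w0
4. []((p -> q) | q), w0
5. ~((p -> q) | q), w0
6. ~(p -> q), w0
7. ~q, w0
8. p, w0
9. ~(p | q), w1
10. ~p, w1
11. ~q, w1
12. (p -> q) | q, w1
13. p -> q, w1
Accessibility: w0Rw1
Complete open branch: countermodel on a K-frame, so not valid in K.
T-tableau for the negation ~(([]((p -> q) | q) -> ((p -> q) | q)) | [](p | q)):
1. ~(([]((p -> q) | q) -> ((p -> q) | q)) | [](p | q)), w0
2. ~([]((p -> q) | q) -> ((p -> q) | q)), w0
3. ~[](p | q), w0
4. []((p -> q) | q), w0
5. ~((p -> q) | q), w0
6. ~(p -> q), w0
7. ~q, w0
8. p, w0
9. (p -> q) | q, w0
10. p -> q, w0
11. q, w0
Accessibility: w0Rw0
Branch closes: q and ~q both at w0.
Every branch closes (one shown): valid in T, hence also in S4, S5 (every theorem of T is a theorem of S4 and S5).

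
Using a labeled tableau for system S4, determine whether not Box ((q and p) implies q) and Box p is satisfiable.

1. not Box ((q and p) implies q) and Box p, 0
2. not Box ((q and p) implies q), 0   [and-rule on 1]
3. Box p, 0   [and-rule on 1]
4. p, 0   [Box-rule on 3 via 0R0]
5. not ((q and p) implies q), 1   [neg-Box-rule on 2: fresh world 1, 0R1]
6. q and p, 1   [neg-implies-rule on 5]
7. not q, 1   [neg-implies-rule on 5]
8. q, 1   [and-rule on 6]
9. p, 1   [and-rule on 6]
Accessibility: 0R0, 0R1, 1R1
Branch closes: q and not q both at 1.
Every branch closes; the branch above is one of them.

Unsatisfiable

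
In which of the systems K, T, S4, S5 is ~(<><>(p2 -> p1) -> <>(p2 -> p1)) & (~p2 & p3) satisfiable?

T-tableau for the formula:
1. ~(<><>(p2 -> p1) -> <>(p2 -> p1)) & (~p2 & p3), u
2. ~(<><>(p2 -> p1) -> <>(p2 -> p1)), u
3. ~p2 & p3, u
4. <><>(p2 -> p1), u
5. ~<>(p2 -> p1), u
6. ~p2, u
7. p3, u
8. ~(p2 -> p1), u
9. p2, u
10. ~p1, u
Accessibility: uRu
Branch closes: p2 and ~p2 both at u.
Every branch closes (one shown): unsatisfiable in T, hence also in S4, S5 (every S4/S5-frame is a T-frame).
K-tableau for the formula:
1. ~(<><>(p2 -> p1) -> <>(p2 -> p1)) & (~p2 & p3), u
2. ~(<><>(p2 -> p1) -> <>(p2 -> p1)), u
3. ~p2 & p3, u
4. <><>(p2 -> p1), u
5. ~<>(p2 -> p1), u
6. ~p2, u
7. p3, u
8. <>(p2 -> p1), v
9. ~(p2 -> p1), v
10. p2, v
11. ~p1, v
12. p2 -> p1, w
13. p1, w
Accessibility: uRv, vRw
Complete open branch: satisfiable in K.

K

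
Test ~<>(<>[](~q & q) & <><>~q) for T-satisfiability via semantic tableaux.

Yes, satisfiable

1. ~<>(<>[](~q & q) & <><>~q), 0
2. ~(<>[](~q & q) & <><>~q), 0
3. ~<><>~q, 0
4. ~<>~q, 0
5. q, 0
Accessibility: 0R0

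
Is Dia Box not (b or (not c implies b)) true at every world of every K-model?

No, not valid

Tableau for the negation not Dia Box not (b or (not c implies b)):
1. not Dia Box not (b or (not c implies b)), w0
The negation has an open branch (countermodel exists).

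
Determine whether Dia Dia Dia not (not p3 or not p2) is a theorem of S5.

Tableau for the negation not Dia Dia Dia not (not p3 or not p2):
1. not Dia Dia Dia not (not p3 or not p2), w0
2. not Dia Dia not (not p3 or not p2), w0
3. not Dia not (not p3 or not p2), w0
4. not p3 or not p2, w0
5. not p2, w0
Accessibility: w0Rw0
The negation has an open branch (countermodel exists).

Invalid (countermodel exists)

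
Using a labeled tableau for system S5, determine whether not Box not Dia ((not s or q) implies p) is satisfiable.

1. not Box not Dia ((not s or q) implies p), 0
2. Dia ((not s or q) implies p), 1
3. (not s or q) implies p, 2
4. p, 2
Accessibility: 0R0, 0R1, 0R2, 1R0, 1R1, 1R2, 2R0, 2R1, 2R2

Yes, satisfiable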